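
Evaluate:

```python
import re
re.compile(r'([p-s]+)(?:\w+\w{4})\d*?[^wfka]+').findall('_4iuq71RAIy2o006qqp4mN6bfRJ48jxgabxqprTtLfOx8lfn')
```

The pattern matches one or more of a character in [p-s] (captured); then one or more of a word character, then exactly 4 of a word character (non-capturing group); then zero or more of a digit (lazy), then one or more of any character except [wfka].
Scanning left to right: at [4:48] match 'q71RAIy2o006qqp4mN6bfRJ48jxgabxqprTtLfOx8lfn', group 1 = 'q'.
Because there's exactly one group, `findall` drops the full match and keeps group 1 from the one hit.

['q']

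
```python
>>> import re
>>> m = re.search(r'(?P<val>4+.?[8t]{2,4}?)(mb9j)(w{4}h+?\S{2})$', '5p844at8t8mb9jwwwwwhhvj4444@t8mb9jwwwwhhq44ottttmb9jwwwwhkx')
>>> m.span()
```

(41, 59)

This matches one or more of the literal '4', then optionally any character, then 2 to 4 of one of [8t] (lazy) (captured as 'val'); then the literal 'mb9', then a literal 'j' (captured); then exactly 4 of the literal 'w', then one or more of a literal 'h' (lazy), then exactly 2 of a non-whitespace character (captured); then anchored at the end.
`re.search` scans for the first position where the pattern succeeds.
The match spans [41:59] → '44ottttmb9jwwwwhkx'.
Captured: group 1 = '44otttt', group 2 = 'mb9j', group 3 = 'wwwwhkx'.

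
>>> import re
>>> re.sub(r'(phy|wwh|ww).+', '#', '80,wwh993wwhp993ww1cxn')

'80,#'

Each match is replaced by '#'.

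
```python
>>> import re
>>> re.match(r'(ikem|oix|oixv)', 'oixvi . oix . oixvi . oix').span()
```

(0, 3)

`re.match` won't scan ahead — the pattern has to work from the very first character.
The match spans [0:3] → 'oix'.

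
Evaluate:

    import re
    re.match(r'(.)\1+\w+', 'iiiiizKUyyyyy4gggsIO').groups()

('i',)

The match spans [0:20] → 'iiiiizKUyyyyy4gggsIO'.
Captured: group 1 = 'i'.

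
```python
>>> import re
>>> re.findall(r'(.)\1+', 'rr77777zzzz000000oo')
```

['r', '7', 'z', '0', 'o']

After group 1 captures some text, `\1` only succeeds where that same text appears again.
`findall` collects group 1 from each match (5 total).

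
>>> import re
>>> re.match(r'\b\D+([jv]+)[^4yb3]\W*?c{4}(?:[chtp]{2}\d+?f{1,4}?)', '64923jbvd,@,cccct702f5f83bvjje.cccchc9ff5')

None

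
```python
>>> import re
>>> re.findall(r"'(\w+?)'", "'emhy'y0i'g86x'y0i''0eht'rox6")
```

['emhy', 'g86x', '0eht']

Matches: at [0:6] match "'emhy'", group 1 = 'emhy'; at [9:15] match "'g86x'", group 1 = 'g86x'; at [19:25] match "'0eht'", group 1 = '0eht'.
Because there's exactly one group, `findall` drops the full match and keeps group 1 from each hit.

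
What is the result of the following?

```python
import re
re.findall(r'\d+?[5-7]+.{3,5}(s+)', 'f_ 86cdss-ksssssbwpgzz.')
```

One capturing group, so `findall` returns just the captured substring from the one match — 1 in all.

['s']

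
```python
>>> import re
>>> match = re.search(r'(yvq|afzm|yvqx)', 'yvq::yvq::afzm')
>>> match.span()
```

`re.search` scans for the first position where the pattern succeeds.
The match spans [0:3] → 'yvq'.
Captured: group 1 = 'yvq'.

(0, 3)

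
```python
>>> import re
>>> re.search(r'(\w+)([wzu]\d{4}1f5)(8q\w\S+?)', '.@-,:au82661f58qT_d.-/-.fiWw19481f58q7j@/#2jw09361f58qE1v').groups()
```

('a', 'u82661f5', '8qT_')

The pattern matches one or more of a word character (captured); then one of [wzu], then exactly 4 of a digit, then the literal '1f5' (captured); then the literal '8q', then a word character, then one or more of a non-whitespace character (lazy) (captured).
`search` walks the string left to right and returns the first match it finds.
The match spans [5:18] → 'au82661f58qT_'.
Captured: group 1 = 'a', group 2 = 'u82661f5', group 3 = '8qT_'.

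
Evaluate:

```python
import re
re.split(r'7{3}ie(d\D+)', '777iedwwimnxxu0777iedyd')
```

The pattern matches exactly 3 of the literal '7', then the literal 'ie'; then the literal 'd', then one or more of a non-digit (captured).
Matches to split on: at [0:14] → '777iedwwimnxxu'; at [15:23] → '777iedyd'.
Because the pattern has a capturing group, `split` also inserts each captured text between the pieces.

['', 'dwwimnxxu', '0', 'dyd', '']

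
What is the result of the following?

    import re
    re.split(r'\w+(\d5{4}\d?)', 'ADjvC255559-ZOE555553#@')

The pattern matches one or more of a word character; then a digit, then exactly 4 of the literal '5', then optionally a digit (captured).
Matches to split on: at [0:11] → 'ADjvC255559'; at [12:21] → 'ZOE555553'.
`re.split` interleaves the captured-group text with the surrounding fragments.

['', '255559', '-', '555553', '#@']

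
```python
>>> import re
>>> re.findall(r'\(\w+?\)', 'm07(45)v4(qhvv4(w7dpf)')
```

With no groups in the pattern, `findall` gives back each whole match — 2 here.

['(45)', '(w7dpf)']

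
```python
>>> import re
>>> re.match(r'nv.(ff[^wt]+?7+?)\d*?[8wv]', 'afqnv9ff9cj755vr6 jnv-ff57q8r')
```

None

`re.match` only tries the pattern at the start of the string.
Here the string doesn't start with a match, so the call returns None.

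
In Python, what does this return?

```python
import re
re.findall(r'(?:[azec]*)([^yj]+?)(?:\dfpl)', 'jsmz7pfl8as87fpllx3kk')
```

['smz7pfl8as8']

The pattern matches zero or more of one of [azec] (non-capturing group); then one or more of any character except [yj] (lazy) (captured); then a digit, then the literal 'fpl' (non-capturing group).
Matches: at [1:16] match 'smz7pfl8as87fpl', group 1 = 'smz7pfl8as8'.
One capturing group, so `findall` returns just the captured substring from the one match — 1 in all.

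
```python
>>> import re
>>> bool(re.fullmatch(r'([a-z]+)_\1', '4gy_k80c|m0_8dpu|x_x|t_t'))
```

False

`\1` is not a pattern — it's the concrete string captured by group 1, re-applied verbatim.
`fullmatch` succeeds only if the pattern covers the string from start to end.
Here the string isn't matched end-to-end, so the call returns None, and `bool(None)` is False.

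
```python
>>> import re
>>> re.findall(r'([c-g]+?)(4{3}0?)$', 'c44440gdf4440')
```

[('gdf', '4440')]

Pattern: one or more of a character in [c-g] (lazy) (captured); then exactly 3 of a literal '4', then optionally the literal '0' (captured); then anchored at the end.
Matches: at [6:13] match 'gdf4440', groups = ('gdf', '4440').
Multiple groups make `findall` return tuples — one 2-tuple for the one match.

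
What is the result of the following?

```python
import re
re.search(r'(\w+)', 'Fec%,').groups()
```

Pattern: one or more of a word character (captured).
`search` walks the string left to right and returns the first match it finds.
The match spans [0:3] → 'Fec'.
Captured: group 1 = 'Fec'.

('Fec',)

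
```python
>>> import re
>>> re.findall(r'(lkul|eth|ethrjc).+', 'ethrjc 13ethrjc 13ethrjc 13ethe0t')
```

Branches in `(...|...)` are attempted left-to-right; the first branch that allows the whole pattern to succeed is taken.
With a single group, `findall` returns only what that group captured — 1 item.

['eth']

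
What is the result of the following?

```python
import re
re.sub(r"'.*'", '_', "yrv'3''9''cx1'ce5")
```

Matches: at [3:14] → "'3''9''cx1'".
Each match is replaced by '_'.

'yrv_ce5'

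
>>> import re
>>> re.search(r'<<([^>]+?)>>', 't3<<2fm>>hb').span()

(2, 9)

The match spans [2:9] → '<<2fm>>'.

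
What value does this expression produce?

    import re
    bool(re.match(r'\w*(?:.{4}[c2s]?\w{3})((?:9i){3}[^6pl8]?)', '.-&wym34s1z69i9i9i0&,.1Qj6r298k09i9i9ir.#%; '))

False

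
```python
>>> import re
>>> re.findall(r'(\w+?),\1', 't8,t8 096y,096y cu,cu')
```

['t8', '096y', 'cu']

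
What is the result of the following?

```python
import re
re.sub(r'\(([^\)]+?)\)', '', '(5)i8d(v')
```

'i8d(v'

Each match is replaced by ''.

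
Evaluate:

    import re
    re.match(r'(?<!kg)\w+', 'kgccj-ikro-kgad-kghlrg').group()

The negative lookahead/lookbehind blocks any match where the forbidden context is present.
`re.match` won't scan ahead — the pattern has to work from the very first character.
The match spans [0:5] → 'kgccj'.

'kgccj'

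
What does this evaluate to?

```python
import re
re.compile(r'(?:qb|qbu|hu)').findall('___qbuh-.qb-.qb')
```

['qb', 'qb', 'qb']

Branches in `(...|...)` are attempted left-to-right; the first branch that allows the whole pattern to succeed is taken.
Scanning left to right: at [3:5] → 'qb'; at [9:11] → 'qb'; at [13:15] → 'qb'.
Since nothing is captured, `findall` lists the 3 matched substrings directly.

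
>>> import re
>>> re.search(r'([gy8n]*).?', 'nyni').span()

The pattern matches zero or more of one of [gy8n] (captured); then optionally any character.
`re.search` tries every starting position until one works.
The match spans [0:4] → 'nyni'.
Captured: group 1 = 'nyn'.

(0, 4)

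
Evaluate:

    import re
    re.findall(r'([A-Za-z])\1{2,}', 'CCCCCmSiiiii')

['C', 'i']

After group 1 captures some text, `\1` only succeeds where that same text appears again.
`findall` collects group 1 from each match (2 total).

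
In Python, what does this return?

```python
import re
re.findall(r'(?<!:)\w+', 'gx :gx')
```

['gx', 'x']

The negative lookahead/lookbehind blocks any match where the forbidden context is present.
Walking the string: at [0:2] → 'gx'; at [5:6] → 'x'.
`findall` yields the raw match text (2 of them) because the pattern has no groups.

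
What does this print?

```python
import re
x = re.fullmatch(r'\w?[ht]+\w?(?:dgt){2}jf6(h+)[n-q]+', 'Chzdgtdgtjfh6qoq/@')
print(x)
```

None

This matches optionally a word character, then one or more of one of [ht]; then optionally a word character, then the literal 'dgt' repeated 2 times, then the literal 'jf6'; then one or more of a literal 'h' (captured); then one or more of a character in [n-q].
For `fullmatch`, every character of the input must be accounted for by the pattern.
Here there's no way to consume every character, so the call returns None.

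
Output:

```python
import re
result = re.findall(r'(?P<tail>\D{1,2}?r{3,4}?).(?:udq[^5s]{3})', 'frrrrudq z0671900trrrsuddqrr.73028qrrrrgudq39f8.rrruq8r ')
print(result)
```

['frrr', 'qrrrr']

Pattern: 1 to 2 of a non-digit (lazy), then 3 to 4 of the literal 'r' (lazy) (captured as 'tail'); then any character; then the literal 'udq', then exactly 3 of any character except [5s] (non-capturing group).
Walking the string: at [0:11] match 'frrrrudq z0', group 1 = 'frrr'; at [34:46] match 'qrrrrgudq39f', group 1 = 'qrrrr'.
With a single group, `findall` returns only what that group captured — 2 items.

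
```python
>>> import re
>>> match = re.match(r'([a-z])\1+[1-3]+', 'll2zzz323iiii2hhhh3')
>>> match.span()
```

(0, 3)

`match` is anchored at position 0; if the pattern doesn't fit there, it returns None.
The match spans [0:3] → 'll2'.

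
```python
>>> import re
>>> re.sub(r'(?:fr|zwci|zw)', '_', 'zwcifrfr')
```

'___'

`|` is ordered: at each position the engine commits to the first alternative that works.
Matches: at [0:4] → 'zwci'; at [4:6] → 'fr'; at [6:8] → 'fr'.
Each match is replaced by '_'.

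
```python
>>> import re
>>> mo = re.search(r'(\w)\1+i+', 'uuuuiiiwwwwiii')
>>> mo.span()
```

`\1` is not a pattern — it's the concrete string captured by group 1, re-applied verbatim.
The match spans [0:7] → 'uuuuiii'.

(0, 7)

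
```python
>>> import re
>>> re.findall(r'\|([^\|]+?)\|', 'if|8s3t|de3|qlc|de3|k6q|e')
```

Walking the string: at [2:8] match '|8s3t|', group 1 = '8s3t'; at [11:16] match '|qlc|', group 1 = 'qlc'; at [19:24] match '|k6q|', group 1 = 'k6q'.
`findall` collects group 1 from each match (3 total).

['8s3t', 'qlc', 'k6q']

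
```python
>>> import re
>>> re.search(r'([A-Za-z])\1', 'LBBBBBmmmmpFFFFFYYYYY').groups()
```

('B',)

The match spans [1:3] → 'BB'.
Captured: group 1 = 'B'.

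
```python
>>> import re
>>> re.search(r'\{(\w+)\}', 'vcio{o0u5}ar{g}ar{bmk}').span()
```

The match spans [4:10] → '{o0u5}'.

(4, 10)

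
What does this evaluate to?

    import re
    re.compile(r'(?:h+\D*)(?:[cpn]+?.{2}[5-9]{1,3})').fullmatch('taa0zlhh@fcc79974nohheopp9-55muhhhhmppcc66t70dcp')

The pattern matches one or more of the literal 'h', then zero or more of a non-digit (non-capturing group); then one or more of one of [cpn] (lazy), then exactly 2 of any character, then 1 to 3 of a character in [5-9] (non-capturing group).
For `fullmatch`, every character of the input must be accounted for by the pattern.
Here the string isn't matched end-to-end, so the call returns None.

None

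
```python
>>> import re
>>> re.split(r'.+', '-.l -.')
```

['', '']

The pattern matches one or more of any character.
Splitting on the pattern gives 2 pieces.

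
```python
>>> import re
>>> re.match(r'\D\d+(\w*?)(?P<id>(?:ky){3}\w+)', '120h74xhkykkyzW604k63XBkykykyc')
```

This matches a non-digit, then one or more of a digit; then zero or more of a word character (lazy) (captured); then the literal 'ky' repeated 3 times, then one or more of a word character (captured as 'id').
`re.match` won't scan ahead — the pattern has to work from the very first character.
Here the pattern fails at index 0, so the call returns None.

None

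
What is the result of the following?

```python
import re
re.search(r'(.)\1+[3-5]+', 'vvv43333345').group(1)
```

A backreference is literal: `\1` must see the identical characters the first group matched.
`re.search` scans for the first position where the pattern succeeds.
The match spans [0:11] → 'vvv43333345'.
Captured: group 1 = 'v'.

'v'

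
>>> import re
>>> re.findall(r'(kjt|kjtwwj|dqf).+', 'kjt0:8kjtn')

Walking the string: at [0:10] match 'kjt0:8kjtn', group 1 = 'kjt'.
`findall` collects group 1 from the one match (1 total).

['kjt']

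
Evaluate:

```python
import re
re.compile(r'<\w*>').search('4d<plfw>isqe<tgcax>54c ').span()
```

(2, 8)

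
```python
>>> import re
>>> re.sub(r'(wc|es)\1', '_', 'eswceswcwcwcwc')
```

`\1` has to match the exact text group 1 already captured.
Matches: at [6:10] → 'wcwc'; at [10:14] → 'wcwc'.
Every occurrence is swapped for '_'.

'eswces__'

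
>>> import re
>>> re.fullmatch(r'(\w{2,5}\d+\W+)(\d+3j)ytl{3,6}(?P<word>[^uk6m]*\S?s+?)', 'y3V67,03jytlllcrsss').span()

(0, 19)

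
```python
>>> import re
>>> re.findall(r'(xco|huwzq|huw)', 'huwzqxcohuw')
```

['huwzq', 'xco', 'huw']

Alternation tries branches left to right and keeps the first one that lets the overall match succeed at that position.
One capturing group, so `findall` returns just the captured substring from each match — 3 in all.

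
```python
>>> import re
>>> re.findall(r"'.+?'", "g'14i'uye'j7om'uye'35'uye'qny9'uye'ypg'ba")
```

`findall` yields the raw match text (5 of them) because the pattern has no groups.

["'14i'", "'j7om'", "'35'", "'qny9'", "'ypg'"]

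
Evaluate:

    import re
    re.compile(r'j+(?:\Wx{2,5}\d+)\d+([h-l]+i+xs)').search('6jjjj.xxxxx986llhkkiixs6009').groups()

This matches one or more of a literal 'j'; then a non-word character, then 2 to 5 of the literal 'x', then one or more of a digit (non-capturing group); then one or more of a digit; then one or more of a character in [h-l], then one or more of a literal 'i', then the literal 'xs' (captured).
`re.search` scans for the first position where the pattern succeeds.
The match spans [1:23] → 'jjjj.xxxxx986llhkkiixs'.
Captured: group 1 = 'llhkkiixs'.

('llhkkiixs',)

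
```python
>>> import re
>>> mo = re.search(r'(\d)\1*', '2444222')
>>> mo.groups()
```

The match spans [0:1] → '2'.
Captured: group 1 = '2'.

('2',)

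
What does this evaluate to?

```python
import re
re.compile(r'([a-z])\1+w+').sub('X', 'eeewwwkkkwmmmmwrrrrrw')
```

'XXXX'

The backreference `\1` re-matches whatever the first group consumed, character for character.
Each match is replaced by 'X'.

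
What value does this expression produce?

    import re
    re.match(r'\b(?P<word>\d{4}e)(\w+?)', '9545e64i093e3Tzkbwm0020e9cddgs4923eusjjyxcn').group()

With `match`, the pattern is implicitly anchored at the beginning.
The match spans [0:6] → '9545e6'.

'9545e6'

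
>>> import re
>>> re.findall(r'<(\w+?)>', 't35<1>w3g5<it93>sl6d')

['1', 'it93']

Walking the string: at [3:6] match '<1>', group 1 = '1'; at [10:16] match '<it93>', group 1 = 'it93'.
With a single group, `findall` returns only what that group captured — 2 items.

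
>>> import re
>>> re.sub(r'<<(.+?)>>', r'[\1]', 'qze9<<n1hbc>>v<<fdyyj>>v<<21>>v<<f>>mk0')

'qze9[n1hbc]v[fdyyj]v[21]v[f]mk0'

A `+?`/`*?`/`{m,n}?` starts at its minimum and grows only as far as needed for what follows to match.
The replacement refers to a captured group, so each match is rewritten using its own captured text.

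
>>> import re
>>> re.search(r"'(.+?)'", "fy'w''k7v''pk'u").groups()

('w',)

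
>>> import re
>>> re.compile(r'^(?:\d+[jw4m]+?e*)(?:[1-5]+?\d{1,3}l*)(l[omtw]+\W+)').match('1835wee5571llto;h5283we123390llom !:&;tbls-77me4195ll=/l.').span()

(0, 16)

Pattern: anchored at the start of the string; then one or more of a digit, then one or more of one of [jw4m] (lazy), then zero or more of a literal 'e' (non-capturing group); then one or more of a character in [1-5] (lazy), then 1 to 3 of a digit, then zero or more of the literal 'l' (non-capturing group); then the literal 'l', then one or more of one of [omtw], then one or more of a non-word character (captured).
`re.match` only tries the pattern at the start of the string.
The match spans [0:16] → '1835wee5571llto;'.
Captured: group 1 = 'lto;'.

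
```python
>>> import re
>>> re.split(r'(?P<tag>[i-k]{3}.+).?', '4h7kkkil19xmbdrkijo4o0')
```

`re.split` interleaves the captured-group text with the surrounding fragments.

['4h7', 'kkkil19xmbdrkijo4o0', '']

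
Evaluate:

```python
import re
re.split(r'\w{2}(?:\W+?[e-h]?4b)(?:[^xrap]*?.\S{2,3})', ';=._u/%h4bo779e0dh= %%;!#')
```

[';=.', 'e0dh= %%;!#']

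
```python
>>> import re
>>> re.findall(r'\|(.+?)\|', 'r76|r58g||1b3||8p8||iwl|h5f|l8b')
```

Walking the string: at [3:9] match '|r58g|', group 1 = 'r58g'; at [9:14] match '|1b3|', group 1 = '1b3'; at [14:19] match '|8p8|', group 1 = '8p8'; at [19:24] match '|iwl|', group 1 = 'iwl'.
`findall` collects group 1 from each match (4 total).

['r58g', '1b3', '8p8', 'iwl']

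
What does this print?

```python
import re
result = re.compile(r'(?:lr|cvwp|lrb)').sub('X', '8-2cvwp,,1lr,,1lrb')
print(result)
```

8-2X,,1X,,1Xb

Alternation tries branches left to right and keeps the first one that lets the overall match succeed at that position.
Matches: at [3:7] → 'cvwp'; at [10:12] → 'lr'; at [15:17] → 'lr'.
`sub` substitutes 'X' at each match site.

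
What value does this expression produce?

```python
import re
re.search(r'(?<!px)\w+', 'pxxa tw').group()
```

'pxxa'

The negative lookahead/lookbehind blocks any match where the forbidden context is present.
`search` walks the string left to right and returns the first match it finds.
The match spans [0:4] → 'pxxa'.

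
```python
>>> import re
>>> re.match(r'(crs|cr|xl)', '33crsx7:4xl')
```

With `match`, the pattern is implicitly anchored at the beginning.
Here the pattern fails at index 0, so the call returns None.

None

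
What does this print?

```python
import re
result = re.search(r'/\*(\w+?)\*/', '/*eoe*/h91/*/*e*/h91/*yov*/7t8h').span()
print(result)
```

(0, 7)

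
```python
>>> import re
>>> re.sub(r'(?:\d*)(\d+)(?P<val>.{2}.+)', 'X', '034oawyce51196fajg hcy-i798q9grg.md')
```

'X'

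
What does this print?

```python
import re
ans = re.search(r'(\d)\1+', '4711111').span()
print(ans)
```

A backreference is literal: `\1` must see the identical characters the first group matched.
Unlike `match`, `search` isn't anchored — it looks for the pattern anywhere in the string.
The match spans [2:7] → '11111'.
Captured: group 1 = '1'.

(2, 7)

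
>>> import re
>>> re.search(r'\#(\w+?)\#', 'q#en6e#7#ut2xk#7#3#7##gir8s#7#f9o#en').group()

'#en6e#'

The match spans [1:7] → '#en6e#'.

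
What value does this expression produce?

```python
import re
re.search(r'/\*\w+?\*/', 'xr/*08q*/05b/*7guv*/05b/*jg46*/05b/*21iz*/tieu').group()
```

'/*08q*/'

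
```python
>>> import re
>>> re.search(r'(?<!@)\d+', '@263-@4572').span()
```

(2, 4)

The negative lookahead/lookbehind blocks any match where the forbidden context is present.
The match spans [2:4] → '63'.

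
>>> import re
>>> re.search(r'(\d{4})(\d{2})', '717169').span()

Pattern: exactly 4 of a digit (captured); then exactly 2 of a digit (captured).
Unlike `match`, `search` isn't anchored — it looks for the pattern anywhere in the string.
The match spans [0:6] → '717169'.
Captured: group 1 = '7171', group 2 = '69'.

(0, 6)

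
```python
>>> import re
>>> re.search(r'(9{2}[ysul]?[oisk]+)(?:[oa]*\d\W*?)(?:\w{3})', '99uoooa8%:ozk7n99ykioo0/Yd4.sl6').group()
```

'99uoooa8%:ozk'

The match spans [0:13] → '99uoooa8%:ozk'.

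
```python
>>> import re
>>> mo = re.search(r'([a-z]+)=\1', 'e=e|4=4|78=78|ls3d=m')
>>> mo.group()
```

'e=e'

The backreference `\1` re-matches whatever the first group consumed, character for character.
The match spans [0:3] → 'e=e'.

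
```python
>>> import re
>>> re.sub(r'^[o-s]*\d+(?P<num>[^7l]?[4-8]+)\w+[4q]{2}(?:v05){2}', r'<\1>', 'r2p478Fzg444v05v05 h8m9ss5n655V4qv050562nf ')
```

'<p478> h8m9ss5n655V4qv050562nf '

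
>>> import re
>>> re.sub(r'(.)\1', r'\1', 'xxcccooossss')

'xccooss'

After group 1 captures some text, `\1` only succeeds where that same text appears again.
Matches: at [0:2] → 'xx'; at [2:4] → 'cc'; at [5:7] → 'oo'; at [8:10] → 'ss'; at [10:12] → 'ss'.
The replacement refers to a captured group, so each match is rewritten using its own captured text.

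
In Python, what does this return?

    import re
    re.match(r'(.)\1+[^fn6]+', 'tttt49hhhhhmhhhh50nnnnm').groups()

The match spans [0:18] → 'tttt49hhhhhmhhhh50'.
Captured: group 1 = 't'.

('t',)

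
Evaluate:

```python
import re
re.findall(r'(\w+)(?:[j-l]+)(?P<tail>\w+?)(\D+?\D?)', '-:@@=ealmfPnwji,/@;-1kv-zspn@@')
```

[('ealmfPnw', 'i', ',/'), ('1', 'v', '-z')]

3 groups means each result is a tuple of 3 captured strings — 2 here.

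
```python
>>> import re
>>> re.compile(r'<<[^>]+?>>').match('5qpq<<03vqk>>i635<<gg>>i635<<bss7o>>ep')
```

`match` is anchored at position 0; if the pattern doesn't fit there, it returns None.
Here the pattern fails at index 0, so the call returns None.

None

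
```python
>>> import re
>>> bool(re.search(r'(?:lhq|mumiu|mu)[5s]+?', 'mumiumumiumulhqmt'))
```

`search` walks the string left to right and returns the first match it finds.
Here no position works, so the call returns None, and `bool(None)` is False.

False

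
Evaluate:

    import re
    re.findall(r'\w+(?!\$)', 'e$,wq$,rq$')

Because the assertion is negative and zero-width, positions next to the forbidden text are skipped.
Walking the string: at [3:4] → 'w'; at [7:8] → 'r'.
`findall` yields the raw match text (2 of them) because the pattern has no groups.

['w', 'r']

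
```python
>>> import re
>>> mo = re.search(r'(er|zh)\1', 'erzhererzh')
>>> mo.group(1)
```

The match spans [4:8] → 'erer'.
Captured: group 1 = 'er'.

'er'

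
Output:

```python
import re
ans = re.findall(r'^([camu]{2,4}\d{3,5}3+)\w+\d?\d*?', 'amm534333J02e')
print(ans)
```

This matches anchored at the start of the string; then 2 to 4 of one of [camu], then 3 to 5 of a digit, then one or more of a literal '3' (captured); then one or more of a word character, then optionally a digit, then zero or more of a digit (lazy).
Because there's exactly one group, `findall` drops the full match and keeps group 1 from the one hit.

['amm534333']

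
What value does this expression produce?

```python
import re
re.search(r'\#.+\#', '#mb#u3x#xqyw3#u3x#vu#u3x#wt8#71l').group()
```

`search` walks the string left to right and returns the first match it finds.
The match spans [0:29] → '#mb#u3x#xqyw3#u3x#vu#u3x#wt8#'.

'#mb#u3x#xqyw3#u3x#vu#u3x#wt8#'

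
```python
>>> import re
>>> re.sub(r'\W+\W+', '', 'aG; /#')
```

'aG'

This matches one or more of a non-word character; then one or more of a non-word character.
Every occurrence is swapped for ''.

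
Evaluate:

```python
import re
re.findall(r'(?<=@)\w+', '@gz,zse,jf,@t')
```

['gz', 't']

The `(?=…)`/`(?<=…)` assertion just peeks at neighbouring text; it doesn't advance the match position.
Since nothing is captured, `findall` lists the 2 matched substrings directly.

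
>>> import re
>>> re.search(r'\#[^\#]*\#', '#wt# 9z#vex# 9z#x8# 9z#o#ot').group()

`re.search` scans for the first position where the pattern succeeds.
The match spans [0:4] → '#wt#'.

'#wt#'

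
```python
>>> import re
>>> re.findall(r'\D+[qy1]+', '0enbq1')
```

['enbq1']

No capturing groups, so `findall` returns the 1 full match string.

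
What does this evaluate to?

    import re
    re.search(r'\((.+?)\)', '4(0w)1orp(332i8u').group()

'(0w)'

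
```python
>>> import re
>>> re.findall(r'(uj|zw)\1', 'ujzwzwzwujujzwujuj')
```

A backreference is literal: `\1` must see the identical characters the first group matched.
`findall` collects group 1 from each match (3 total).

['zw', 'uj', 'uj']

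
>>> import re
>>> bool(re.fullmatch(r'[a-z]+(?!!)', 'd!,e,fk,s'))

The negative lookaround is zero-width — it rules out positions where the adjacent text would match, without consuming anything.
`fullmatch` succeeds only if the pattern covers the string from start to end.
Here the string isn't matched end-to-end, so the call returns None, and `bool(None)` is False.

False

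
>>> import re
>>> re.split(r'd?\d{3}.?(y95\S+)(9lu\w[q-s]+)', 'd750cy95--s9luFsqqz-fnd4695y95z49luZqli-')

['', 'y95--s9luFsqqz-fnd4695y95z4', '9luZq', 'li-']

The pattern matches optionally the literal 'd', then exactly 3 of a digit, then optionally any character; then the literal 'y95', then one or more of a non-whitespace character (captured); then the literal '9lu', then a word character, then one or more of a character in [q-s] (captured).
Matches to split on: at [0:37] → 'd750cy95--s9luFsqqz-fnd4695y95z49luZq'.
The group in the pattern means `split` returns the separators' captures alongside the pieces.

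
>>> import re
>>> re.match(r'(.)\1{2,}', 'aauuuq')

None

The backreference `\1` re-matches whatever the first group consumed, character for character.
With `match`, the pattern is implicitly anchored at the beginning.
Here position 0 doesn't satisfy it, so the call returns None.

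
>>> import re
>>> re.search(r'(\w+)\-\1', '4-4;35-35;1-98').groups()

('4',)

The match spans [0:3] → '4-4'.
Captured: group 1 = '4'.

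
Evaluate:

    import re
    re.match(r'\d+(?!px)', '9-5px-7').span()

A negative assertion filters positions out without eating any characters.
`match` is anchored at position 0; if the pattern doesn't fit there, it returns None.
The match spans [0:1] → '9'.

(0, 1)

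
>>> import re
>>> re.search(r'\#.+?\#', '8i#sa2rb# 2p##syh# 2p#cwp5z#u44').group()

A non-greedy quantifier consumes as few characters as it can — just enough that the remainder of the pattern still matches from where it stops; whatever follows it matches normally.
Unlike `match`, `search` isn't anchored — it looks for the pattern anywhere in the string.
The match spans [2:9] → '#sa2rb#'.

'#sa2rb#'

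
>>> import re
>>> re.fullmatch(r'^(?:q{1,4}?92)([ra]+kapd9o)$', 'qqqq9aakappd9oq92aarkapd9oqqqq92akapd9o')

`fullmatch` succeeds only if the pattern covers the string from start to end.
Here the pattern can't cover the whole string, so the call returns None.

None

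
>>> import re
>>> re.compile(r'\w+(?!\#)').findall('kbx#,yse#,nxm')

Because the assertion is negative and zero-width, positions next to the forbidden text are skipped.
`findall` yields the raw match text (3 of them) because the pattern has no groups.

['kb', 'ys', 'nxm']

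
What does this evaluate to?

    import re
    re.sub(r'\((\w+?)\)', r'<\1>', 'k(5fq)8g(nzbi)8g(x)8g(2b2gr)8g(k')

'k<5fq>8g<nzbi>8g<x>8g<2b2gr>8g(k'

Matches: at [1:6] → '(5fq)'; at [8:14] → '(nzbi)'; at [16:19] → '(x)'; at [21:28] → '(2b2gr)'.
Each match is replaced using the text its own group 1 captured.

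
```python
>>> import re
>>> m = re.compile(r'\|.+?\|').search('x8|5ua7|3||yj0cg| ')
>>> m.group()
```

'|5ua7|'

Because the quantifier is non-greedy, it stops expanding at the earliest point where the rest of the pattern can succeed.
The match spans [2:8] → '|5ua7|'.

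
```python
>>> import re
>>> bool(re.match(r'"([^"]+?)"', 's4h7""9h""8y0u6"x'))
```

`re.match` only tries the pattern at the start of the string.
Here position 0 doesn't satisfy it, so the call returns None, and `bool(None)` is False.

False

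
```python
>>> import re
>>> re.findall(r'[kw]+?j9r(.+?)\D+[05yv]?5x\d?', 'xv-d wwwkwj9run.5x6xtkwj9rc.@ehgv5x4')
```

Because the quantifier is non-greedy, it stops expanding at the earliest point where the rest of the pattern can succeed.
With a single group, `findall` returns only what that group captured — 2 items.

['u', 'c']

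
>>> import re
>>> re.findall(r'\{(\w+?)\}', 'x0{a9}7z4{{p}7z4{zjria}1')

Scanning left to right: at [2:6] match '{a9}', group 1 = 'a9'; at [10:13] match '{p}', group 1 = 'p'; at [16:23] match '{zjria}', group 1 = 'zjria'.
Because there's exactly one group, `findall` drops the full match and keeps group 1 from each hit.

['a9', 'p', 'zjria']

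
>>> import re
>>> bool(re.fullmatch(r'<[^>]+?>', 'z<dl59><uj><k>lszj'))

False

For `fullmatch`, every character of the input must be accounted for by the pattern.
Here there's no way to consume every character, so the call returns None, and `bool(None)` is False.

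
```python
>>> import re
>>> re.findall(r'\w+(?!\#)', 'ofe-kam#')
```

Because the assertion is negative and zero-width, positions next to the forbidden text are skipped.
With no groups in the pattern, `findall` gives back each whole match — 2 here.

['ofe', 'ka']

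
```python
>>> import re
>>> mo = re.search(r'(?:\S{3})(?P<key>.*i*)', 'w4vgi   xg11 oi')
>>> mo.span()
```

(0, 15)

Pattern: exactly 3 of a non-whitespace character (non-capturing group); then zero or more of any character, then zero or more of a literal 'i' (captured as 'key').
`re.search` tries every starting position until one works.
The match spans [0:15] → 'w4vgi   xg11 oi'.
Captured: group 1 = 'gi   xg11 oi'.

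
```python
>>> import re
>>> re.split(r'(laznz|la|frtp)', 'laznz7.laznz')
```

Alternation isn't longest-match — the leftmost alternative that fits at this position is chosen.
With a capturing group present, the delimiter's captured portion is kept in the result list.

['', 'laznz', '7.', 'laznz', '']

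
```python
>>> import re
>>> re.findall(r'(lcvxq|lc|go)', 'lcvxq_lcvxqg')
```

['lcvxq', 'lcvxq']

Alternation tries branches left to right and keeps the first one that lets the overall match succeed at that position.
Matches: at [0:5] match 'lcvxq', group 1 = 'lcvxq'; at [6:11] match 'lcvxq', group 1 = 'lcvxq'.
`findall` collects group 1 from each match (2 total).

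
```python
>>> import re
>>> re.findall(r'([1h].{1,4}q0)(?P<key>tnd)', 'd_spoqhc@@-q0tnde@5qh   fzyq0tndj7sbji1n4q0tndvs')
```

[('hc@@-q0', 'tnd'), ('1n4q0', 'tnd')]

Pattern: one of [1h], then 1 to 4 of any character, then the literal 'q0' (captured); then the literal 'tn', then the literal 'd' (captured as 'key').
Walking the string: at [6:16] match 'hc@@-q0tnd', groups = ('hc@@-q0', 'tnd'); at [38:46] match '1n4q0tnd', groups = ('1n4q0', 'tnd').
With 2 capturing groups, `findall` returns a 2-tuple per match.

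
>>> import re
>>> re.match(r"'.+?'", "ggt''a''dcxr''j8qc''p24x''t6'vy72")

`re.match` won't scan ahead — the pattern has to work from the very first character.
Here the string doesn't start with a match, so the call returns None.

None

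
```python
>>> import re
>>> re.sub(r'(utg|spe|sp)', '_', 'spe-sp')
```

'_-_'

`|` is ordered: at each position the engine commits to the first alternative that works.
Matches: at [0:3] → 'spe'; at [4:6] → 'sp'.
`sub` substitutes '_' at each match site.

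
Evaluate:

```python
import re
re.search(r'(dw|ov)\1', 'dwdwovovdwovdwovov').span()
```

(0, 4)

`\1` has to match the exact text group 1 already captured.
The match spans [0:4] → 'dwdw'.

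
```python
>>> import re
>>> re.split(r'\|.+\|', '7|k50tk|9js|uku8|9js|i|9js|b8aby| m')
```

Matches to split on: at [1:33] → '|k50tk|9js|uku8|9js|i|9js|b8aby|'.
The string is cut at each match, leaving 2 pieces.

['7', ' m']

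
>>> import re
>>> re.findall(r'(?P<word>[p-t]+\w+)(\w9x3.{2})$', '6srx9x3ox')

Multiple groups make `findall` return tuples — one 2-tuple for the one match.

[('sr', 'x9x3ox')]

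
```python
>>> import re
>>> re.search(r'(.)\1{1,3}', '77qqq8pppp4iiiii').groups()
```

After group 1 captures some text, `\1` only succeeds where that same text appears again.
`re.search` tries every starting position until one works.
The match spans [0:2] → '77'.
Captured: group 1 = '7'.

('7',)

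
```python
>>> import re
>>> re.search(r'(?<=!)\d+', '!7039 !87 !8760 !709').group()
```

The positive lookaround only admits positions where the adjacent text matches; those characters stay outside the span.
`search` walks the string left to right and returns the first match it finds.
The match spans [1:5] → '7039'.

'7039'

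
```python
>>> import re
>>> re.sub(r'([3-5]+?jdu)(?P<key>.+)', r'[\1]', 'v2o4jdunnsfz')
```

'v2o[4jdu]'

Pattern: one or more of a character in [3-5] (lazy), then the literal 'jdu' (captured); then one or more of any character (captured as 'key').
`\1` in the replacement pulls in group 1's text for each match.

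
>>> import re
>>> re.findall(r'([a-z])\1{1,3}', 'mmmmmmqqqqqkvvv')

['m', 'm', 'q', 'v']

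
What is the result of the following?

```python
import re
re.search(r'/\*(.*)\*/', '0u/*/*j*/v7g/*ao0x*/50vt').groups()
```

('/*j*/v7g/*ao0x',)

The match spans [2:20] → '/*/*j*/v7g/*ao0x*/'.
Captured: group 1 = '/*j*/v7g/*ao0x'.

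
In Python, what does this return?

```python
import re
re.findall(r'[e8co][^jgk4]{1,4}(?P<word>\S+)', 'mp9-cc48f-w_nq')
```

['48f-w_nq']

The pattern matches one of [e8co], then 1 to 4 of any character except [jgk4]; then one or more of a non-whitespace character (captured as 'word').
With a single group, `findall` returns only what that group captured — 1 item.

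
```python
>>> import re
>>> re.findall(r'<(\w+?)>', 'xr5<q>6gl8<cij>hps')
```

['q', 'cij']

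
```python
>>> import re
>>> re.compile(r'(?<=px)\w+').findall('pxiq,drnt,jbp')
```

Lookahead/lookbehind check context without consuming it, so the matched span excludes the asserted characters.
Matches: at [2:4] → 'iq'.
Since nothing is captured, `findall` lists the 1 matched substring directly.

['iq']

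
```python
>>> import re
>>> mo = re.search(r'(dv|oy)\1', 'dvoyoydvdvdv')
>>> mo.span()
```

The backreference `\1` re-matches whatever the first group consumed, character for character.
Unlike `match`, `search` isn't anchored — it looks for the pattern anywhere in the string.
The match spans [2:6] → 'oyoy'.
Captured: group 1 = 'oy'.

(2, 6)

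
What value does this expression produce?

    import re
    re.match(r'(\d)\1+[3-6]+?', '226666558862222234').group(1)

'2'

The match spans [0:3] → '226'.
Captured: group 1 = '2'.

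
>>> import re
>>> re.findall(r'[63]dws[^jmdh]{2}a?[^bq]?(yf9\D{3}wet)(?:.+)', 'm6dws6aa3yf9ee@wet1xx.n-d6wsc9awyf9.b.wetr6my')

Pattern: one of [63], then the literal 'dws'; then exactly 2 of any character except [jmdh]; then optionally a literal 'a', then optionally any character except [bq]; then the literal 'yf9', then exactly 3 of a non-digit, then the literal 'wet' (captured); then one or more of any character (non-capturing group).
Matches: at [1:45] match '6dws6aa3yf9ee@wet1xx.n-d6wsc9awyf9.b.wetr6my', group 1 = 'yf9ee@wet'.
Because there's exactly one group, `findall` drops the full match and keeps group 1 from the one hit.

['yf9ee@wet']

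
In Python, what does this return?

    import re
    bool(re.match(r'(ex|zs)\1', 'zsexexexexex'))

False

`re.match` only tries the pattern at the start of the string.
Here the string doesn't start with a match, so the call returns None, and `bool(None)` is False.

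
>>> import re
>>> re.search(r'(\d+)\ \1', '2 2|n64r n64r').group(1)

'2'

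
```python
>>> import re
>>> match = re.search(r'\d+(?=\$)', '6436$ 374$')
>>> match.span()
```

Lookahead/lookbehind check context without consuming it, so the matched span excludes the asserted characters.
The match spans [0:4] → '6436'.

(0, 4)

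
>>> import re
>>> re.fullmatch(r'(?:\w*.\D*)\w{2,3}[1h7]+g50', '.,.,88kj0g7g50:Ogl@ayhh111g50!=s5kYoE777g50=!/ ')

None

The pattern matches zero or more of a word character, then any character, then zero or more of a non-digit (non-capturing group); then 2 to 3 of a word character, then one or more of one of [1h7], then the literal 'g50'.
For `fullmatch`, every character of the input must be accounted for by the pattern.
Here the string isn't matched end-to-end, so the call returns None.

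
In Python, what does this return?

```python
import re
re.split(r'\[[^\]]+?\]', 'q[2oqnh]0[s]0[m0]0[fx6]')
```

Matches to split on: at [1:8] → '[2oqnh]'; at [9:12] → '[s]'; at [13:17] → '[m0]'; at [18:23] → '[fx6]'.
Each match becomes a cut point; 5 segments remain.

['q', '0', '0', '0', '']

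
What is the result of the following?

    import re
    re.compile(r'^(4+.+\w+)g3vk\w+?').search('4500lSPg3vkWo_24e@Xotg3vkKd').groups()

The pattern matches anchored at the start of the string; then one or more of a literal '4', then one or more of any character, then one or more of a word character (captured); then a literal 'g', then the literal '3vk'; then one or more of a word character (lazy).
A `+?`/`*?`/`{m,n}?` starts at its minimum and grows only as far as needed for what follows to match.
`re.search` scans for the first position where the pattern succeeds.
The match spans [0:26] → '4500lSPg3vkWo_24e@Xotg3vkK'.
Captured: group 1 = '4500lSPg3vkWo_24e@Xot'.

('4500lSPg3vkWo_24e@Xot',)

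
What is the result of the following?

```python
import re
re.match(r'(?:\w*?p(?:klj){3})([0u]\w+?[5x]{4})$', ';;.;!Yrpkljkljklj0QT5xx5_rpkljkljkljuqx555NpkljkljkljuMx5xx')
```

`re.match` only tries the pattern at the start of the string.
Here position 0 doesn't satisfy it, so the call returns None.

None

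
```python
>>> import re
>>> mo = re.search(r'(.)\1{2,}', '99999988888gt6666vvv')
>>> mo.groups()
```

The match spans [0:6] → '999999'.
Captured: group 1 = '9'.

('9',)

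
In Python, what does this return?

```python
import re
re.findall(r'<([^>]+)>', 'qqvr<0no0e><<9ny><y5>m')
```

Because there's exactly one group, `findall` drops the full match and keeps group 1 from each hit.

['0no0e', '<9ny', 'y5']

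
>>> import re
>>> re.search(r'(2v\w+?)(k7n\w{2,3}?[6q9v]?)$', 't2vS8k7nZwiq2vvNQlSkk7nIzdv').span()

This matches the literal '2v', then one or more of a word character (lazy) (captured); then the literal 'k7n', then 2 to 3 of a word character (lazy), then optionally one of [6q9v] (captured); then anchored at the end.
`re.search` scans for the first position where the pattern succeeds.
The match spans [1:27] → '2vS8k7nZwiq2vvNQlSkk7nIzdv'.
Captured: group 1 = '2vS8k7nZwiq2vvNQlSk', group 2 = 'k7nIzdv'.

(1, 27)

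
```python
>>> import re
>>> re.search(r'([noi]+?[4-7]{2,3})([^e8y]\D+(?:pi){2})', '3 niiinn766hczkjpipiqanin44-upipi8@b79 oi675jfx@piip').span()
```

(2, 20)

This matches one or more of one of [noi] (lazy), then 2 to 3 of a character in [4-7] (captured); then any character except [e8y], then one or more of a non-digit, then the literal 'pi' repeated 2 times (captured).
The match spans [2:20] → 'niiinn766hczkjpipi'.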